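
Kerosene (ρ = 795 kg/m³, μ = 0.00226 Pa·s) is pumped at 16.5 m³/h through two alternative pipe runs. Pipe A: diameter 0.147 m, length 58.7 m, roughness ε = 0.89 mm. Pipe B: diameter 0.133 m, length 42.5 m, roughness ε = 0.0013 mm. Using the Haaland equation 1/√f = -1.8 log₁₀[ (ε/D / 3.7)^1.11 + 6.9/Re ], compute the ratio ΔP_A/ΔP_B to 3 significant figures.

Pipe A: V = Q/A = 0.004583/0.01697 = 0.2701 m/s; Re = 1.396e+04; ε/D = 0.00605; Haaland → f = 0.03707; ΔP_A = f(L/D)(ρV²/2) = 429.2 Pa.
Pipe B: V = Q/A = 0.004583/0.01389 = 0.3299 m/s; Re = 1.543e+04; ε/D = 9.77e-06; Haaland → f = 0.02752; ΔP_B = f(L/D)(ρV²/2) = 380.4 Pa.
ΔP_A/ΔP_B = 429.2/380.4 = 1.13.

ΔP_A/ΔP_B ≈ 1.13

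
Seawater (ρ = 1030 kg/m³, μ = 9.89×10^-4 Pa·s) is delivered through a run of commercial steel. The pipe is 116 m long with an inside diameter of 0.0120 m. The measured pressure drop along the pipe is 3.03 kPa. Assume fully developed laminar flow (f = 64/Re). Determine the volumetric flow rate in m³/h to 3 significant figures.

Q ≈ 0.0484 m³/h

For laminar flow, f = 64/Re with Re = ρVD/μ, so Darcy-Weisbach reduces to ΔP = 32μLV/D². Solving for V: V = ΔP·D²/(32μL) = 3030·(0.012)²/(32·0.000989·116) = 0.1189 m/s.
Check: Re = ρVD/μ = 1030·0.1189·0.012/0.000989 = 1485 < 2300, so the laminar assumption holds.
Q = V·A = 0.1189·(π/4·0.012²) = 1.344e-05 m³/s = 0.0484 m³/h.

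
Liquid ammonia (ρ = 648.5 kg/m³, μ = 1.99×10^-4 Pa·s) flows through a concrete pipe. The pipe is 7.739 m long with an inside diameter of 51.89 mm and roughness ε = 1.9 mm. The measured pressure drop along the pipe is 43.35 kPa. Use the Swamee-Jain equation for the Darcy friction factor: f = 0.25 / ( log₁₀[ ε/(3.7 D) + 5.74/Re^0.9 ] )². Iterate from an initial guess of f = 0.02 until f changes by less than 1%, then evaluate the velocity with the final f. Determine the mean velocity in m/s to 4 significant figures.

Rearranging Darcy-Weisbach: V = √(2·ΔP·D/(f·L·ρ)). With ε/D = 0.0019/0.05189 = 0.0366, iterate starting from f = 0.02:
  f = 0.02 → V = √(2·4.335e+04·0.05189/(0.02·7.739·648.5)) = 6.695 m/s; Re = ρVD/μ = 1.132e+06; f → 0.06227
  f = 0.06227 → V = 3.794 m/s; Re = 6.416e+05; f → 0.06231
Converged (Δf/f < 1%). With the final f = 0.06231: V = √(2·4.335e+04·0.05189/(0.06231·7.739·648.5)) = 3.793 m/s.

V ≈ 3.793 m/s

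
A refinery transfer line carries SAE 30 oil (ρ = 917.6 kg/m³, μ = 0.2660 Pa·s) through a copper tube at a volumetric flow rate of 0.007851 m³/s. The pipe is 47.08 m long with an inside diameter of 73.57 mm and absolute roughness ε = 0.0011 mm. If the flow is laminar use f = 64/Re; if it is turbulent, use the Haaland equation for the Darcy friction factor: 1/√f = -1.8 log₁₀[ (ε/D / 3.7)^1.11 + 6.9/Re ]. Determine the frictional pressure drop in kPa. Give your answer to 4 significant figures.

Cross-sectional area A = πD²/4 = π(0.07357)²/4 = 0.004251 m²; mean velocity V = Q/A = 0.007851/0.004251 = 1.847 m/s.
Reynolds number Re = ρVD/μ = 917.6 · 1.847 · 0.07357 / 0.266 = 468.7.
Re < 2300 → laminar flow, so f = 64/Re = 64/468.7 = 0.1365 (the turbulent correlation is not needed).
Darcy-Weisbach: ΔP = f(L/D)(ρV²/2) = 0.1365·(47.08/0.07357)·(917.6·1.847²/2) = 0.1365·639.9·1565 = 1.367e+05 Pa.
ΔP = 1.367e+05 Pa = 136.7 kPa.

ΔP ≈ 136.7 kPa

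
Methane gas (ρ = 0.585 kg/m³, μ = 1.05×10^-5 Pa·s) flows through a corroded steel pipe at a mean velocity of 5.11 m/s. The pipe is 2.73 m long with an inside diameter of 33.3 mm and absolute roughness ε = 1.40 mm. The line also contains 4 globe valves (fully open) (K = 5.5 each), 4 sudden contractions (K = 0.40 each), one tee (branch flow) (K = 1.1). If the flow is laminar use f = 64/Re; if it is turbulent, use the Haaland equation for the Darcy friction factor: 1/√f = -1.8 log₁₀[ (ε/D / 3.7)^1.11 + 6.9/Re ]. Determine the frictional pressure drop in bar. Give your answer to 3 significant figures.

Reynolds number Re = ρVD/μ = 0.585 · 5.11 · 0.0333 / 1.05e-05 = 9481.
Re > 4000 → turbulent. Relative roughness ε/D = 0.0014/0.0333 = 0.042. Haaland: 1/√f = -1.8 log₁₀[(0.042/3.7)^1.11 + 6.9/9481] = -1.8 log₁₀[0.00694 + 0.000728] = 3.807, so f = 0.06899.
Total minor-loss coefficient ΣK = 4·5.5 + 4·0.4 + 1·1.1 = 24.7.
ΔP = [f·L/D + ΣK]·(ρV²/2) = [0.06899·2.73/0.0333 + 24.7]·(0.585·5.11²/2) = [5.656 + 24.7]·7.638 = 231.9 Pa.
ΔP = 231.9 Pa = 0.00232 bar.

ΔP ≈ 0.00232 bar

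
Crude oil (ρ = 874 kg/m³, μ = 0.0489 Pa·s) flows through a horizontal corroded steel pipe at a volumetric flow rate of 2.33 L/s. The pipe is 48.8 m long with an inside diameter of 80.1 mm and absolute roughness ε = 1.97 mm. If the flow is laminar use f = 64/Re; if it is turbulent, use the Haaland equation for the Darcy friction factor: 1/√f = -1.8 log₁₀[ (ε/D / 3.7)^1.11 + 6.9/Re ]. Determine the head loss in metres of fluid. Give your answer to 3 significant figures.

h_f ≈ 0.642 m

Q = 2.33 L/s = 2.33/1000 = 0.00233 m³/s.
Cross-sectional area A = πD²/4 = π(0.0801)²/4 = 0.005039 m²; mean velocity V = Q/A = 0.00233/0.005039 = 0.4624 m/s.
Reynolds number Re = ρVD/μ = 874 · 0.4624 · 0.0801 / 0.0489 = 662.
Re < 2300 → laminar flow, so f = 64/Re = 64/662 = 0.09668 (the turbulent correlation is not needed).
Darcy-Weisbach: ΔP = f(L/D)(ρV²/2) = 0.09668·(48.8/0.0801)·(874·0.4624²/2) = 0.09668·609.2·93.43 = 5503 Pa.
Head loss h_f = ΔP/(ρg) = 5503/(874·9.81) = 0.642 m.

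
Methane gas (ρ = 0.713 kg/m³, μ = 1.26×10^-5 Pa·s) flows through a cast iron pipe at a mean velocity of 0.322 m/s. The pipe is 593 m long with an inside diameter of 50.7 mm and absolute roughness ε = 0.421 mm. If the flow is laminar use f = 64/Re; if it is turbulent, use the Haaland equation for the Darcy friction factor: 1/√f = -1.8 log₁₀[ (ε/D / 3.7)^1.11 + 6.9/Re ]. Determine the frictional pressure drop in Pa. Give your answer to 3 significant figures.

ΔP ≈ 30.0 Pa

Reynolds number Re = ρVD/μ = 0.713 · 0.322 · 0.0507 / 1.26e-05 = 923.8.
Re < 2300 → laminar flow, so f = 64/Re = 64/923.8 = 0.06928 (the turbulent correlation is not needed).
Darcy-Weisbach: ΔP = f(L/D)(ρV²/2) = 0.06928·(593/0.0507)·(0.713·0.322²/2) = 0.06928·1.17e+04·0.03696 = 29.95 Pa.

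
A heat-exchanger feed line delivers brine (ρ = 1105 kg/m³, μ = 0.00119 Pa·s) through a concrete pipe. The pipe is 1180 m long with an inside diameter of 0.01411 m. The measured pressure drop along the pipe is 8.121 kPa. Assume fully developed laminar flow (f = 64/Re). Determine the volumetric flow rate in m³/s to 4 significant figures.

For laminar flow, f = 64/Re with Re = ρVD/μ, so Darcy-Weisbach reduces to ΔP = 32μLV/D². Solving for V: V = ΔP·D²/(32μL) = 8121·(0.01411)²/(32·0.00119·1180) = 0.03598 m/s.
Check: Re = ρVD/μ = 1105·0.03598·0.01411/0.00119 = 471.4 < 2300, so the laminar assumption holds.
Q = V·A = 0.03598·(π/4·0.01411²) = 5.626e-06 m³/s = 5.626×10^-6 m³/s.

Q ≈ 5.626×10^-6 m³/s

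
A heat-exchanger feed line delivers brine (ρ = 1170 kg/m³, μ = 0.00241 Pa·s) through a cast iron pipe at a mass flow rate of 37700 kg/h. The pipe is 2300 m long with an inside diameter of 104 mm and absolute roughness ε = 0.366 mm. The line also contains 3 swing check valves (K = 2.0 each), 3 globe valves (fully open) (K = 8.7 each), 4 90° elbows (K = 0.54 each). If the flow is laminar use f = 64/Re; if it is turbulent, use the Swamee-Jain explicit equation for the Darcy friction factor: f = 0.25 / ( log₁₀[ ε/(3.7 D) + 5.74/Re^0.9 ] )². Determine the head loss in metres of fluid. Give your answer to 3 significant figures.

h_f ≈ 39.2 m

ṁ = 37700 kg/h = 37700/3600 = 10.47 kg/s.
A = πD²/4 = π(0.104)²/4 = 0.008495 m²; mean velocity V = ṁ/(ρA) = 10.47/(1170 · 0.008495) = 1.054 m/s.
Reynolds number Re = ρVD/μ = 1170 · 1.054 · 0.104 / 0.00241 = 5.32e+04.
Re > 4000 → turbulent. Relative roughness ε/D = 0.000366/0.104 = 0.00352. Swamee-Jain: f = 0.25/(log₁₀[0.00352/3.7 + 5.74/5.32e+04^0.9])² = 0.25/(log₁₀[0.000951 + 0.00032])² = 0.25/(-2.896)² = 0.02982.
Total minor-loss coefficient ΣK = 3·2 + 3·8.7 + 4·0.54 = 34.3.
ΔP = [f·L/D + ΣK]·(ρV²/2) = [0.02982·2300/0.104 + 34.3]·(1170·1.054²/2) = [659.4 + 34.3]·649.5 = 4.505e+05 Pa.
Head loss h_f = ΔP/(ρg) = 4.505e+05/(1170·9.81) = 39.2 m.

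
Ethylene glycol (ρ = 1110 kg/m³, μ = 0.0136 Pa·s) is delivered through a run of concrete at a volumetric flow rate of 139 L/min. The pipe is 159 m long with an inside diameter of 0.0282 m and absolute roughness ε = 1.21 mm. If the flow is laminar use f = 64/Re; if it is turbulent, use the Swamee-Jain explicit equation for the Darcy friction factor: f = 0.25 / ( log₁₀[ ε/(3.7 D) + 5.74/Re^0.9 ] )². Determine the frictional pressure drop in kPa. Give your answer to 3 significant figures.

ΔP ≈ 3050 kPa

Q = 139 L/min = 139/60000 = 0.002317 m³/s.
Cross-sectional area A = πD²/4 = π(0.0282)²/4 = 0.0006246 m²; mean velocity V = Q/A = 0.002317/0.0006246 = 3.709 m/s.
Reynolds number Re = ρVD/μ = 1110 · 3.709 · 0.0282 / 0.0136 = 8537.
Re > 4000 → turbulent. Relative roughness ε/D = 0.00121/0.0282 = 0.0429. Swamee-Jain: f = 0.25/(log₁₀[0.0429/3.7 + 5.74/8537^0.9])² = 0.25/(log₁₀[0.0116 + 0.00166])² = 0.25/(-1.877)² = 0.07092.
Darcy-Weisbach: ΔP = f(L/D)(ρV²/2) = 0.07092·(159/0.0282)·(1110·3.709²/2) = 0.07092·5638·7636 = 3.053e+06 Pa.
ΔP = 3.053e+06 Pa = 3050 kPa.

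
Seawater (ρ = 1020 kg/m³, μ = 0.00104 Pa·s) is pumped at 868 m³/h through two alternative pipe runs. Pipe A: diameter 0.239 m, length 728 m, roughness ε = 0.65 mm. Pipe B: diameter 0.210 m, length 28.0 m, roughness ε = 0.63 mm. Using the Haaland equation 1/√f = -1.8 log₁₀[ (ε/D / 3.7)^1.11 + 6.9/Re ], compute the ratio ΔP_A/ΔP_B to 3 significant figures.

Pipe A: V = Q/A = 0.2411/0.04486 = 5.374 m/s; Re = 1.26e+06; ε/D = 0.00272; Haaland → f = 0.02561; ΔP_A = f(L/D)(ρV²/2) = 1.149e+06 Pa.
Pipe B: V = Q/A = 0.2411/0.03464 = 6.961 m/s; Re = 1.434e+06; ε/D = 0.003; Haaland → f = 0.0263; ΔP_B = f(L/D)(ρV²/2) = 8.668e+04 Pa.
ΔP_A/ΔP_B = 1.149e+06/8.668e+04 = 13.3.

ΔP_A/ΔP_B ≈ 13.3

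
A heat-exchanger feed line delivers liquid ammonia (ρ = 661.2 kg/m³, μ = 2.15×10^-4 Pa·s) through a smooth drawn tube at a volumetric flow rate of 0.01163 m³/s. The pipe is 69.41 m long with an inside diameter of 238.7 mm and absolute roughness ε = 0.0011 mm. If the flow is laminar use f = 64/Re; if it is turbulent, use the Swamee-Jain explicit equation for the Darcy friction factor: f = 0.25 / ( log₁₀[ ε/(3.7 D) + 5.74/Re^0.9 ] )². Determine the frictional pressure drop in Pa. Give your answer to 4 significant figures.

ΔP ≈ 102.1 Pa

Cross-sectional area A = πD²/4 = π(0.2387)²/4 = 0.04475 m²; mean velocity V = Q/A = 0.01163/0.04475 = 0.2599 m/s.
Reynolds number Re = ρVD/μ = 661.2 · 0.2599 · 0.2387 / 0.000215 = 1.908e+05.
Re > 4000 → turbulent. Relative roughness ε/D = 1.1e-06/0.2387 = 4.61e-06. Swamee-Jain: f = 0.25/(log₁₀[4.61e-06/3.7 + 5.74/1.908e+05^0.9])² = 0.25/(log₁₀[1.25e-06 + 0.000101])² = 0.25/(-3.988)² = 0.01572.
Darcy-Weisbach: ΔP = f(L/D)(ρV²/2) = 0.01572·(69.41/0.2387)·(661.2·0.2599²/2) = 0.01572·290.8·22.33 = 102.1 Pa.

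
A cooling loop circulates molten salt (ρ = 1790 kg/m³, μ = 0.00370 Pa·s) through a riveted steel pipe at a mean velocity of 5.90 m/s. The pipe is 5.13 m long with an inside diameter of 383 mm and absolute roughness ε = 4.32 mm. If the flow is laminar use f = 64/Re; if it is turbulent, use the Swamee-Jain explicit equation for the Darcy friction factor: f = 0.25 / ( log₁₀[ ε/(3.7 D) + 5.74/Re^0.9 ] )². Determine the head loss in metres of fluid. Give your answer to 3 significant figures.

Reynolds number Re = ρVD/μ = 1790 · 5.9 · 0.383 / 0.0037 = 1.093e+06.
Re > 4000 → turbulent. Relative roughness ε/D = 0.00432/0.383 = 0.0113. Swamee-Jain: f = 0.25/(log₁₀[0.0113/3.7 + 5.74/1.093e+06^0.9])² = 0.25/(log₁₀[0.00305 + 2.11e-05])² = 0.25/(-2.513)² = 0.03959.
Darcy-Weisbach: ΔP = f(L/D)(ρV²/2) = 0.03959·(5.13/0.383)·(1790·5.9²/2) = 0.03959·13.39·3.115e+04 = 1.652e+04 Pa.
Head loss h_f = ΔP/(ρg) = 1.652e+04/(1790·9.81) = 0.941 m.

h_f ≈ 0.941 m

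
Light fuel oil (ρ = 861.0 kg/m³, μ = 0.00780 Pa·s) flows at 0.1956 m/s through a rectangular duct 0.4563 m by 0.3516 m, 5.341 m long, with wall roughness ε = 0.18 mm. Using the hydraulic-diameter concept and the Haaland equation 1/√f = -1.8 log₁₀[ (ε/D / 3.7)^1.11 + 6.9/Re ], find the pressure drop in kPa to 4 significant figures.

Hydraulic diameter D_h = 4A/P = 4·(0.4563·0.3516)/(2·(0.4563+0.3516)) = 0.6417/1.616 = 0.3972 m.
Re = ρVD_h/μ = 861·0.1956·0.3972/0.0078 = 8575.
ε/D_h = 0.00018/0.3972 = 0.000453; Haaland gives 1/√f = -1.8 log₁₀[4.55e-05+0.000805] = 5.527, so f = 0.03274.
ΔP = f(L/D_h)(ρV²/2) = 0.03274·5.341/0.3972·16.47 = 7.251 Pa.
ΔP = 0.007251 kPa.

ΔP ≈ 0.007251 kPa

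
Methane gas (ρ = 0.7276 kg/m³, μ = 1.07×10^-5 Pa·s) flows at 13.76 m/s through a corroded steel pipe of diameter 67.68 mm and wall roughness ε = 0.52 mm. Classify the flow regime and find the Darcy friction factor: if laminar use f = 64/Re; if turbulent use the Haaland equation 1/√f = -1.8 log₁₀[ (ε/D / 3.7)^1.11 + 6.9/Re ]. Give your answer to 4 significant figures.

f ≈ 0.03583

Re = ρVD/μ = 0.7276·13.76·0.06768/1.07e-05 = 6.333e+04.
Re > 4000 → turbulent. ε/D = 0.00052/0.06768 = 0.00768; Haaland: 1/√f = -1.8 log₁₀[0.00105 + 0.000109] = 5.283, so f = 0.03583.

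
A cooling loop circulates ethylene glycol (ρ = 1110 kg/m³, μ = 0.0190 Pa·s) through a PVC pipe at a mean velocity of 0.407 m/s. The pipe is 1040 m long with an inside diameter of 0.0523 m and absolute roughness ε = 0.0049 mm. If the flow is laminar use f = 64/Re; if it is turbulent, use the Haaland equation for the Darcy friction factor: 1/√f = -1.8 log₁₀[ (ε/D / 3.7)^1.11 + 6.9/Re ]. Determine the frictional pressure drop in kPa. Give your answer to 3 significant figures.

Reynolds number Re = ρVD/μ = 1110 · 0.407 · 0.0523 / 0.019 = 1244.
Re < 2300 → laminar flow, so f = 64/Re = 64/1244 = 0.05147 (the turbulent correlation is not needed).
Darcy-Weisbach: ΔP = f(L/D)(ρV²/2) = 0.05147·(1040/0.0523)·(1110·0.407²/2) = 0.05147·1.989e+04·91.94 = 9.409e+04 Pa.
ΔP = 9.409e+04 Pa = 94.1 kPa.

ΔP ≈ 94.1 kPa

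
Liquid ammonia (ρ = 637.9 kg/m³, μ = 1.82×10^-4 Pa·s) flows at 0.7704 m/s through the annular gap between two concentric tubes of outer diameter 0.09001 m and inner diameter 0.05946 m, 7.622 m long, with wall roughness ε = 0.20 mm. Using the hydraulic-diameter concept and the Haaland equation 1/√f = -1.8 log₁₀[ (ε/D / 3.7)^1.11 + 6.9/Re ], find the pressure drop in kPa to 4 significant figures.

Hydraulic diameter D_h = 4A/P = D_o - D_i = 0.09001 - 0.05946 = 0.03055 m.
Re = ρVD_h/μ = 637.9·0.7704·0.03055/0.000182 = 8.249e+04.
ε/D_h = 0.0002/0.03055 = 0.00655; Haaland gives 1/√f = -1.8 log₁₀[0.000881+8.36e-05] = 5.428, so f = 0.03394.
ΔP = f(L/D_h)(ρV²/2) = 0.03394·7.622/0.03055·189.3 = 1603 Pa.
ΔP = 1.603 kPa.

ΔP ≈ 1.603 kPa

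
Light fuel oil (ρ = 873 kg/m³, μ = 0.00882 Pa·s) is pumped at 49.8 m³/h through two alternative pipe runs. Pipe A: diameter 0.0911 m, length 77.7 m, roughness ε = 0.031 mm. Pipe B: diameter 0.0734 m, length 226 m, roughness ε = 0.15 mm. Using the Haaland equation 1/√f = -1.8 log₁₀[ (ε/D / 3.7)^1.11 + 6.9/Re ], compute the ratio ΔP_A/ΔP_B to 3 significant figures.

ΔP_A/ΔP_B ≈ 0.108

Pipe A: V = Q/A = 0.01383/0.006518 = 2.122 m/s; Re = 1.914e+04; ε/D = 0.00034; Haaland → f = 0.02662; ΔP_A = f(L/D)(ρV²/2) = 4.464e+04 Pa.
Pipe B: V = Q/A = 0.01383/0.004231 = 3.269 m/s; Re = 2.375e+04; ε/D = 0.00204; Haaland → f = 0.0288; ΔP_B = f(L/D)(ρV²/2) = 4.137e+05 Pa.
ΔP_A/ΔP_B = 4.464e+04/4.137e+05 = 0.108.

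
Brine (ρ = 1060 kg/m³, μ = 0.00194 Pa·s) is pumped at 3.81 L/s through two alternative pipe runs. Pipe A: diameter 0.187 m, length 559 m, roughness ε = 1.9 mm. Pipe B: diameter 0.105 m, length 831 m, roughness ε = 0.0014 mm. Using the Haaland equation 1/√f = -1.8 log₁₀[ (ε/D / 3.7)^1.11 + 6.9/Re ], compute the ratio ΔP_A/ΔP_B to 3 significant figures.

ΔP_A/ΔP_B ≈ 0.0646

Pipe A: V = Q/A = 0.00381/0.02746 = 0.1387 m/s; Re = 1.417e+04; ε/D = 0.0102; Haaland → f = 0.04183; ΔP_A = f(L/D)(ρV²/2) = 1275 Pa.
Pipe B: V = Q/A = 0.00381/0.008659 = 0.44 m/s; Re = 2.524e+04; ε/D = 1.33e-05; Haaland → f = 0.02433; ΔP_B = f(L/D)(ρV²/2) = 1.976e+04 Pa.
ΔP_A/ΔP_B = 1275/1.976e+04 = 0.0646.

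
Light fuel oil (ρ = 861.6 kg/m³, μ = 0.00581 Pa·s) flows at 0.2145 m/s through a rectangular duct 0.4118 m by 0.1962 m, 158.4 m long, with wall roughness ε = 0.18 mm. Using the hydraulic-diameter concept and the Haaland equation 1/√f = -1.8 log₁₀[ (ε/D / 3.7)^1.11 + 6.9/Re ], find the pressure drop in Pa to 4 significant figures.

Hydraulic diameter D_h = 4A/P = 4·(0.4118·0.1962)/(2·(0.4118+0.1962)) = 0.3232/1.216 = 0.2658 m.
Re = ρVD_h/μ = 861.6·0.2145·0.2658/0.00581 = 8454.
ε/D_h = 0.00018/0.2658 = 0.000677; Haaland gives 1/√f = -1.8 log₁₀[7.1e-05+0.000816] = 5.494, so f = 0.03314.
ΔP = f(L/D_h)(ρV²/2) = 0.03314·158.4/0.2658·19.82 = 391.4 Pa.

ΔP ≈ 391.4 Pa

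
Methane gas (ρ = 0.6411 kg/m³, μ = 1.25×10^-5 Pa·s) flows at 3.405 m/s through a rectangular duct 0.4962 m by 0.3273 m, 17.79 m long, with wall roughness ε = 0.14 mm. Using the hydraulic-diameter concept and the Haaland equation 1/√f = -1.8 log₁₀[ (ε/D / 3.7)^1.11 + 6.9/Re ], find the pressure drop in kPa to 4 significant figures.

ΔP ≈ 0.003454 kPa

Hydraulic diameter D_h = 4A/P = 4·(0.4962·0.3273)/(2·(0.4962+0.3273)) = 0.6496/1.647 = 0.3944 m.
Re = ρVD_h/μ = 0.6411·3.405·0.3944/1.25e-05 = 6.888e+04.
ε/D_h = 0.00014/0.3944 = 0.000355; Haaland gives 1/√f = -1.8 log₁₀[3.47e-05+0.0001] = 6.966, so f = 0.02061.
ΔP = f(L/D_h)(ρV²/2) = 0.02061·17.79/0.3944·3.716 = 3.454 Pa.
ΔP = 0.003454 kPa.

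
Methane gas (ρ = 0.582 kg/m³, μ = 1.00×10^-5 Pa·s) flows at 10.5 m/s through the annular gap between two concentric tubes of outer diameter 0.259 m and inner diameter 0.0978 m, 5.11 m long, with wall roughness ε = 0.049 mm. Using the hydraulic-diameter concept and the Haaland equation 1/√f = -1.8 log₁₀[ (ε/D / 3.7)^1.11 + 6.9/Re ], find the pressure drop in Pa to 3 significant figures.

ΔP ≈ 19.6 Pa

Hydraulic diameter D_h = 4A/P = D_o - D_i = 0.259 - 0.0978 = 0.1612 m.
Re = ρVD_h/μ = 0.582·10.5·0.1612/1e-05 = 9.851e+04.
ε/D_h = 4.9e-05/0.1612 = 0.000304; Haaland gives 1/√f = -1.8 log₁₀[2.92e-05+7e-05] = 7.206, so f = 0.01926.
ΔP = f(L/D_h)(ρV²/2) = 0.01926·5.11/0.1612·32.08 = 19.59 Pa.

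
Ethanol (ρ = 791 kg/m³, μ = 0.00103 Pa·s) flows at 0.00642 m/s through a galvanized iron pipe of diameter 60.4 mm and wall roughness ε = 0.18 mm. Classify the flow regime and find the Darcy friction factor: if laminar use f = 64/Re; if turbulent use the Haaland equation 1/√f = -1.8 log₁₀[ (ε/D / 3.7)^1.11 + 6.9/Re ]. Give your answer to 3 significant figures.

f ≈ 0.215

Re = ρVD/μ = 791·0.00642·0.0604/0.00103 = 297.8.
Re < 2300 → laminar, so f = 64/Re = 0.2149 (roughness is irrelevant in laminar flow).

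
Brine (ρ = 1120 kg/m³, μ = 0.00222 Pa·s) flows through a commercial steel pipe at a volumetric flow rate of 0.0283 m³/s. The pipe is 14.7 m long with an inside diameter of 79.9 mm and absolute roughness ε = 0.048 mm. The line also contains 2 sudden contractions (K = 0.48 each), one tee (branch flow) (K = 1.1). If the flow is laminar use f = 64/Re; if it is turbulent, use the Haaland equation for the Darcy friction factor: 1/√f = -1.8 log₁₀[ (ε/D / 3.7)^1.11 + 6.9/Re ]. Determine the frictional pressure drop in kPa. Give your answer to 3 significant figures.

Cross-sectional area A = πD²/4 = π(0.0799)²/4 = 0.005014 m²; mean velocity V = Q/A = 0.0283/0.005014 = 5.644 m/s.
Reynolds number Re = ρVD/μ = 1120 · 5.644 · 0.0799 / 0.00222 = 2.275e+05.
Re > 4000 → turbulent. Relative roughness ε/D = 4.8e-05/0.0799 = 0.000601. Haaland: 1/√f = -1.8 log₁₀[(0.000601/3.7)^1.11 + 6.9/2.275e+05] = -1.8 log₁₀[6.22e-05 + 3.03e-05] = 7.261, so f = 0.01897.
Total minor-loss coefficient ΣK = 2·0.48 + 1·1.1 = 2.06.
ΔP = [f·L/D + ΣK]·(ρV²/2) = [0.01897·14.7/0.0799 + 2.06]·(1120·5.644²/2) = [3.49 + 2.06]·1.784e+04 = 9.901e+04 Pa.
ΔP = 9.901e+04 Pa = 99.0 kPa.

ΔP ≈ 99.0 kPa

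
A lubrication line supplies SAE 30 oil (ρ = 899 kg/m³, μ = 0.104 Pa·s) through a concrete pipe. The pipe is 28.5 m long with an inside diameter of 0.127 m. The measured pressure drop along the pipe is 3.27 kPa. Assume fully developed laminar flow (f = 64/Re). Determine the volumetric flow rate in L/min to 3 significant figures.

For laminar flow, f = 64/Re with Re = ρVD/μ, so Darcy-Weisbach reduces to ΔP = 32μLV/D². Solving for V: V = ΔP·D²/(32μL) = 3270·(0.127)²/(32·0.104·28.5) = 0.5561 m/s.
Check: Re = ρVD/μ = 899·0.5561·0.127/0.104 = 610.5 < 2300, so the laminar assumption holds.
Q = V·A = 0.5561·(π/4·0.127²) = 0.007044 m³/s = 423 L/min.

Q ≈ 423 L/min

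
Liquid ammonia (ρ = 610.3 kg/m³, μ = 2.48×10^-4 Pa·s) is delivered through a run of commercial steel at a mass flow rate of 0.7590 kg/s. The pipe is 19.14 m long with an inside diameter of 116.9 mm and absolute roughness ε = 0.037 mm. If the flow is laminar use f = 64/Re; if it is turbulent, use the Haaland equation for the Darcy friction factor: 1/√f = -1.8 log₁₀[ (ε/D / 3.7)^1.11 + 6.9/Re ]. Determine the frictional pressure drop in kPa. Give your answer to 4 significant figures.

ΔP ≈ 0.01576 kPa

A = πD²/4 = π(0.1169)²/4 = 0.01073 m²; mean velocity V = ṁ/(ρA) = 0.759/(610.3 · 0.01073) = 0.1159 m/s.
Reynolds number Re = ρVD/μ = 610.3 · 0.1159 · 0.1169 / 0.000248 = 3.333e+04.
Re > 4000 → turbulent. Relative roughness ε/D = 3.7e-05/0.1169 = 0.000317. Haaland: 1/√f = -1.8 log₁₀[(0.000317/3.7)^1.11 + 6.9/3.333e+04] = -1.8 log₁₀[3.05e-05 + 0.000207] = 6.524, so f = 0.0235.
Darcy-Weisbach: ΔP = f(L/D)(ρV²/2) = 0.0235·(19.14/0.1169)·(610.3·0.1159²/2) = 0.0235·163.7·4.097 = 15.76 Pa.
ΔP = 15.76 Pa = 0.01576 kPa.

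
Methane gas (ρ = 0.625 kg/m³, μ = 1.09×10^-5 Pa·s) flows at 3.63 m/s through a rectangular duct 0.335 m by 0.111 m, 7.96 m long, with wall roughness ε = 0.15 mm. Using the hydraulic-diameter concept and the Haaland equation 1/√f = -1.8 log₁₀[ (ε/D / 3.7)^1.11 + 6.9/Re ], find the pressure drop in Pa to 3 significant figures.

Hydraulic diameter D_h = 4A/P = 4·(0.335·0.111)/(2·(0.335+0.111)) = 0.1487/0.892 = 0.1667 m.
Re = ρVD_h/μ = 0.625·3.63·0.1667/1.09e-05 = 3.471e+04.
ε/D_h = 0.00015/0.1667 = 0.0009; Haaland gives 1/√f = -1.8 log₁₀[9.73e-05+0.000199] = 6.351, so f = 0.02479.
ΔP = f(L/D_h)(ρV²/2) = 0.02479·7.96/0.1667·4.118 = 4.873 Pa.

ΔP ≈ 4.87 Pa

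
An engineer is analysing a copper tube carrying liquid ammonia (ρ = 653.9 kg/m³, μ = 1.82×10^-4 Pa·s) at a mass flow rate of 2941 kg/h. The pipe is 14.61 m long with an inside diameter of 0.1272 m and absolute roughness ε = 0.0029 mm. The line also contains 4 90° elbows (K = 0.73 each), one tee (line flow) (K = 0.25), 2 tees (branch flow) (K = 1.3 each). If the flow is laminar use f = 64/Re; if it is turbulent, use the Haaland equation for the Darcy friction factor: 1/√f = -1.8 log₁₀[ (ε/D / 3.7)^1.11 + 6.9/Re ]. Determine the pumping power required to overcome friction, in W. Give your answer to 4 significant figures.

ṁ = 2941 kg/h = 2941/3600 = 0.8169 kg/s.
A = πD²/4 = π(0.1272)²/4 = 0.01271 m²; mean velocity V = ṁ/(ρA) = 0.8169/(653.9 · 0.01271) = 0.09831 m/s.
Reynolds number Re = ρVD/μ = 653.9 · 0.09831 · 0.1272 / 0.000182 = 4.493e+04.
Re > 4000 → turbulent. Relative roughness ε/D = 2.9e-06/0.1272 = 2.28e-05. Haaland: 1/√f = -1.8 log₁₀[(2.28e-05/3.7)^1.11 + 6.9/4.493e+04] = -1.8 log₁₀[1.65e-06 + 0.000154] = 6.856, so f = 0.02127.
Total minor-loss coefficient ΣK = 4·0.73 + 1·0.25 + 2·1.3 = 5.77.
ΔP = [f·L/D + ΣK]·(ρV²/2) = [0.02127·14.61/0.1272 + 5.77]·(653.9·0.09831²/2) = [2.443 + 5.77]·3.16 = 25.96 Pa.
Q = ṁ/ρ = 0.8169/653.9 = 0.001249 m³/s.
Pumping power P = QΔP = 0.001249·25.96 = 0.032428 W = 0.03243 W.

P ≈ 0.03243 W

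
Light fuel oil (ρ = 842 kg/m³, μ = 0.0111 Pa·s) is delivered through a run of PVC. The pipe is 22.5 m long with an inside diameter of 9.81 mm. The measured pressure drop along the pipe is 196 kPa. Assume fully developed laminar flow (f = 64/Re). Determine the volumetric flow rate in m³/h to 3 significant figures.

Q ≈ 0.642 m³/h

For laminar flow, f = 64/Re with Re = ρVD/μ, so Darcy-Weisbach reduces to ΔP = 32μLV/D². Solving for V: V = ΔP·D²/(32μL) = 1.96e+05·(0.00981)²/(32·0.0111·22.5) = 2.36 m/s.
Check: Re = ρVD/μ = 842·2.36·0.00981/0.0111 = 1756 < 2300, so the laminar assumption holds.
Q = V·A = 2.36·(π/4·0.00981²) = 0.0001784 m³/s = 0.642 m³/h.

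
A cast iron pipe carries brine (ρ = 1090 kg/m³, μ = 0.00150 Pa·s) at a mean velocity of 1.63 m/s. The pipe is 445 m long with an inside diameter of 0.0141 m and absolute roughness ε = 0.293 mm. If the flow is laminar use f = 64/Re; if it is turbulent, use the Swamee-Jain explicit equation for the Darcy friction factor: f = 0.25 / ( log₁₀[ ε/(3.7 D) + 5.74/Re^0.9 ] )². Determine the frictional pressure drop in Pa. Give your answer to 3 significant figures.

Reynolds number Re = ρVD/μ = 1090 · 1.63 · 0.0141 / 0.0015 = 1.67e+04.
Re > 4000 → turbulent. Relative roughness ε/D = 0.000293/0.0141 = 0.0208. Swamee-Jain: f = 0.25/(log₁₀[0.0208/3.7 + 5.74/1.67e+04^0.9])² = 0.25/(log₁₀[0.00562 + 0.000909])² = 0.25/(-2.185)² = 0.05234.
Darcy-Weisbach: ΔP = f(L/D)(ρV²/2) = 0.05234·(445/0.0141)·(1090·1.63²/2) = 0.05234·3.156e+04·1448 = 2.392e+06 Pa.

ΔP ≈ 2.39×10^6 Pa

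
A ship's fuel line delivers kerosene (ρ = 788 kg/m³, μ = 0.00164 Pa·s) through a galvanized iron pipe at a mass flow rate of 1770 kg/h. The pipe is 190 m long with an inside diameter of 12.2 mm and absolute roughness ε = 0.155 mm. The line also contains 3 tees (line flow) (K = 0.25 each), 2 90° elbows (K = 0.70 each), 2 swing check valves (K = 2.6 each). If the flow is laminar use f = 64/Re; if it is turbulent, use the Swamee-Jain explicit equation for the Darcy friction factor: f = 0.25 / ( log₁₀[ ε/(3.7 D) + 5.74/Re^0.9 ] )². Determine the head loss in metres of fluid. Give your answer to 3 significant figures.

ṁ = 1770 kg/h = 1770/3600 = 0.4917 kg/s.
A = πD²/4 = π(0.0122)²/4 = 0.0001169 m²; mean velocity V = ṁ/(ρA) = 0.4917/(788 · 0.0001169) = 5.337 m/s.
Reynolds number Re = ρVD/μ = 788 · 5.337 · 0.0122 / 0.00164 = 3.129e+04.
Re > 4000 → turbulent. Relative roughness ε/D = 0.000155/0.0122 = 0.0127. Swamee-Jain: f = 0.25/(log₁₀[0.0127/3.7 + 5.74/3.129e+04^0.9])² = 0.25/(log₁₀[0.00343 + 0.000517])² = 0.25/(-2.403)² = 0.04328.
Total minor-loss coefficient ΣK = 3·0.25 + 2·0.7 + 2·2.6 = 7.35.
ΔP = [f·L/D + ΣK]·(ρV²/2) = [0.04328·190/0.0122 + 7.35]·(788·5.337²/2) = [674 + 7.35]·1.122e+04 = 7.648e+06 Pa.
Head loss h_f = ΔP/(ρg) = 7.648e+06/(788·9.81) = 989 m.

h_f ≈ 989 m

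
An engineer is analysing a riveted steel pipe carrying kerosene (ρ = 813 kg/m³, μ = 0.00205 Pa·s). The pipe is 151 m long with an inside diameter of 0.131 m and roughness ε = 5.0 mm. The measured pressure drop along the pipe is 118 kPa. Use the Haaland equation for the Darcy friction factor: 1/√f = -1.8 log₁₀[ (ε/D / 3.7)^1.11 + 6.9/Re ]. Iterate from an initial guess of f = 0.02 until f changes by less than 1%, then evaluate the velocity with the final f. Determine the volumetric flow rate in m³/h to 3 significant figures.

Rearranging Darcy-Weisbach: V = √(2·ΔP·D/(f·L·ρ)). With ε/D = 0.005/0.131 = 0.0382, iterate starting from f = 0.02:
  f = 0.02 → V = √(2·1.18e+05·0.131/(0.02·151·813)) = 3.548 m/s; Re = ρVD/μ = 1.844e+05; f → 0.06363
  f = 0.06363 → V = 1.989 m/s; Re = 1.034e+05; f → 0.06375
Converged (Δf/f < 1%). With the final f = 0.06375: V = √(2·1.18e+05·0.131/(0.06375·151·813)) = 1.988 m/s.
Q = V·A = 1.988·(π/4·0.131²) = 0.02679 m³/s = 96.4 m³/h.

Q ≈ 96.4 m³/h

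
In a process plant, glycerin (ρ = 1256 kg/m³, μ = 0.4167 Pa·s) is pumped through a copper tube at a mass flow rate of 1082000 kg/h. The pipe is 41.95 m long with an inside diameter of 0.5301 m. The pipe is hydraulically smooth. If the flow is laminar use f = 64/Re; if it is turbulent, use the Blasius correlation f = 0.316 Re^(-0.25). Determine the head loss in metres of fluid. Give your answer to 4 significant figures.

ṁ = 1082000 kg/h = 1082000/3600 = 300.6 kg/s.
A = πD²/4 = π(0.5301)²/4 = 0.2207 m²; mean velocity V = ṁ/(ρA) = 300.6/(1256 · 0.2207) = 1.084 m/s.
Reynolds number Re = ρVD/μ = 1256 · 1.084 · 0.5301 / 0.417 = 1732.
Re < 2300 → laminar flow, so f = 64/Re = 64/1732 = 0.03694 (the turbulent correlation is not needed).
Darcy-Weisbach: ΔP = f(L/D)(ρV²/2) = 0.03694·(41.95/0.5301)·(1256·1.084²/2) = 0.03694·79.14·738.3 = 2158 Pa.
Head loss h_f = ΔP/(ρg) = 2158/(1256·9.81) = 0.1752 m.

h_f ≈ 0.1752 m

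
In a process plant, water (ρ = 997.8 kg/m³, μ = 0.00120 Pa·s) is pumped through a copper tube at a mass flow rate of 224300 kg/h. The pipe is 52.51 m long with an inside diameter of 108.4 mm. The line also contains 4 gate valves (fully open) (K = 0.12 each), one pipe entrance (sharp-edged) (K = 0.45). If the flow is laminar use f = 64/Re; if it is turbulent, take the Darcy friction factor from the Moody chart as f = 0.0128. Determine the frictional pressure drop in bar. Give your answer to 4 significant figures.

ΔP ≈ 1.629 bar

ṁ = 224300 kg/h = 224300/3600 = 62.31 kg/s.
A = πD²/4 = π(0.1084)²/4 = 0.009229 m²; mean velocity V = ṁ/(ρA) = 62.31/(997.8 · 0.009229) = 6.766 m/s.
Reynolds number Re = ρVD/μ = 997.8 · 6.766 · 0.1084 / 0.0012 = 6.099e+05.
Re > 4000 → turbulent; use the Moody-chart value f = 0.0128.
Total minor-loss coefficient ΣK = 4·0.12 + 1·0.45 = 0.93.
ΔP = [f·L/D + ΣK]·(ρV²/2) = [0.0128·52.51/0.1084 + 0.93]·(997.8·6.766²/2) = [6.2 + 0.93]·2.284e+04 = 1.629e+05 Pa.
ΔP = 1.629e+05 Pa = 1.629 bar.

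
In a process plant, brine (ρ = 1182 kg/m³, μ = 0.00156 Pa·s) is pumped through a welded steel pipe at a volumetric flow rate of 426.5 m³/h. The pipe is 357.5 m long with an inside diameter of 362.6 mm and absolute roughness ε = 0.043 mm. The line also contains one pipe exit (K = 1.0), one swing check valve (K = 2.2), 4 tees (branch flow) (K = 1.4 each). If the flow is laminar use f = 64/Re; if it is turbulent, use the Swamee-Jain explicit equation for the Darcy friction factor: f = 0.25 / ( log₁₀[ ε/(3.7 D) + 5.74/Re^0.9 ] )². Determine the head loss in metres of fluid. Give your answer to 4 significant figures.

h_f ≈ 1.616 m

Q = 426.5 m³/h = 426.5/3600 = 0.1185 m³/s.
Cross-sectional area A = πD²/4 = π(0.3626)²/4 = 0.1033 m²; mean velocity V = Q/A = 0.1185/0.1033 = 1.147 m/s.
Reynolds number Re = ρVD/μ = 1182 · 1.147 · 0.3626 / 0.00156 = 3.152e+05.
Re > 4000 → turbulent. Relative roughness ε/D = 4.3e-05/0.3626 = 0.000119. Swamee-Jain: f = 0.25/(log₁₀[0.000119/3.7 + 5.74/3.152e+05^0.9])² = 0.25/(log₁₀[3.21e-05 + 6.46e-05])² = 0.25/(-4.015)² = 0.01551.
Total minor-loss coefficient ΣK = 1·1 + 1·2.2 + 4·1.4 = 8.8.
ΔP = [f·L/D + ΣK]·(ρV²/2) = [0.01551·357.5/0.3626 + 8.8]·(1182·1.147²/2) = [15.29 + 8.8]·777.9 = 1.874e+04 Pa.
Head loss h_f = ΔP/(ρg) = 1.874e+04/(1182·9.81) = 1.616 m.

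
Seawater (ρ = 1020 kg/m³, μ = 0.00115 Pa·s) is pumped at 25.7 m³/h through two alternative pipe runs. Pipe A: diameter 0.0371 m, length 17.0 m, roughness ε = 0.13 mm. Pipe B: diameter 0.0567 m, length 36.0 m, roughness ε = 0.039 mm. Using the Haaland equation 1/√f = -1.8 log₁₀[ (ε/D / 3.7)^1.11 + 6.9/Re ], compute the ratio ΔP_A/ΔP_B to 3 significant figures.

Pipe A: V = Q/A = 0.007139/0.001081 = 6.604 m/s; Re = 2.173e+05; ε/D = 0.0035; Haaland → f = 0.0279; ΔP_A = f(L/D)(ρV²/2) = 2.843e+05 Pa.
Pipe B: V = Q/A = 0.007139/0.002525 = 2.827 m/s; Re = 1.422e+05; ε/D = 0.000688; Haaland → f = 0.02011; ΔP_B = f(L/D)(ρV²/2) = 5.204e+04 Pa.
ΔP_A/ΔP_B = 2.843e+05/5.204e+04 = 5.46.

ΔP_A/ΔP_B ≈ 5.46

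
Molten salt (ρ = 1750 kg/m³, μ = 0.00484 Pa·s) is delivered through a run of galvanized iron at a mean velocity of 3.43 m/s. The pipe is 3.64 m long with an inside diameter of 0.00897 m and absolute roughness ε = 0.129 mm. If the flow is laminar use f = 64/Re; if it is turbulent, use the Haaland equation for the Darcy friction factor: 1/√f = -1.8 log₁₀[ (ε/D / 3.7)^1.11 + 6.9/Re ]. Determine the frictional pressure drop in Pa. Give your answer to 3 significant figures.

ΔP ≈ 196000 Pa

Reynolds number Re = ρVD/μ = 1750 · 3.43 · 0.00897 / 0.00484 = 1.112e+04.
Re > 4000 → turbulent. Relative roughness ε/D = 0.000129/0.00897 = 0.0144. Haaland: 1/√f = -1.8 log₁₀[(0.0144/3.7)^1.11 + 6.9/1.112e+04] = -1.8 log₁₀[0.00211 + 0.00062] = 4.615, so f = 0.04696.
Darcy-Weisbach: ΔP = f(L/D)(ρV²/2) = 0.04696·(3.64/0.00897)·(1750·3.43²/2) = 0.04696·405.8·1.029e+04 = 1.962e+05 Pa.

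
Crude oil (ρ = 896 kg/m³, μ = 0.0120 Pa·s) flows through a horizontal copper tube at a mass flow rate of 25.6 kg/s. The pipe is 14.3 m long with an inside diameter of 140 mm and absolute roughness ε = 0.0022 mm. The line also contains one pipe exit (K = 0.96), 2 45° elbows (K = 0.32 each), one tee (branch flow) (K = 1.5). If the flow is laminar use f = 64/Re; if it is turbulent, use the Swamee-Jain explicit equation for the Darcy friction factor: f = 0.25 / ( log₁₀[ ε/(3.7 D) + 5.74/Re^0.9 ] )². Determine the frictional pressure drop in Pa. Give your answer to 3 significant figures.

ΔP ≈ 8890 Pa

A = πD²/4 = π(0.14)²/4 = 0.01539 m²; mean velocity V = ṁ/(ρA) = 25.6/(896 · 0.01539) = 1.856 m/s.
Reynolds number Re = ρVD/μ = 896 · 1.856 · 0.14 / 0.012 = 1.94e+04.
Re > 4000 → turbulent. Relative roughness ε/D = 2.2e-06/0.14 = 1.57e-05. Swamee-Jain: f = 0.25/(log₁₀[1.57e-05/3.7 + 5.74/1.94e+04^0.9])² = 0.25/(log₁₀[4.25e-06 + 0.000794])² = 0.25/(-3.098)² = 0.02605.
Total minor-loss coefficient ΣK = 1·0.96 + 2·0.32 + 1·1.5 = 3.1.
ΔP = [f·L/D + ΣK]·(ρV²/2) = [0.02605·14.3/0.14 + 3.1]·(896·1.856²/2) = [2.661 + 3.1]·1543 = 8891 Pa.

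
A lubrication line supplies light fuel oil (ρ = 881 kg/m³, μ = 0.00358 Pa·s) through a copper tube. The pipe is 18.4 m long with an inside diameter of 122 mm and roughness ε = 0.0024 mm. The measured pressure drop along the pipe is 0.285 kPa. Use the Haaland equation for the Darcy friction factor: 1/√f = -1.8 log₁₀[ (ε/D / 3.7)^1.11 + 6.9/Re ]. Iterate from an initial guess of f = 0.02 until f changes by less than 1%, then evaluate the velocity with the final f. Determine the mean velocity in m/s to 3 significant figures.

Rearranging Darcy-Weisbach: V = √(2·ΔP·D/(f·L·ρ)). With ε/D = 2.4e-06/0.122 = 1.97e-05, iterate starting from f = 0.02:
  f = 0.02 → V = √(2·285·0.122/(0.02·18.4·881)) = 0.4631 m/s; Re = ρVD/μ = 1.39e+04; f → 0.02829
  f = 0.02829 → V = 0.3894 m/s; Re = 1.169e+04; f → 0.02962
  f = 0.02962 → V = 0.3806 m/s; Re = 1.143e+04; f → 0.0298
Converged (Δf/f < 1%). With the final f = 0.0298: V = √(2·285·0.122/(0.0298·18.4·881)) = 0.3794 m/s.

V ≈ 0.379 m/s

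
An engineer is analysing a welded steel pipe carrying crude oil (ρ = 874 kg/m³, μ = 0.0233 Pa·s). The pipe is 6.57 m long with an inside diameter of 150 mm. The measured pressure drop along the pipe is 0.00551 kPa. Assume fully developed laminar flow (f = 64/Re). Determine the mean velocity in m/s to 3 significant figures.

V ≈ 0.0253 m/s

For laminar flow, f = 64/Re with Re = ρVD/μ, so Darcy-Weisbach reduces to ΔP = 32μLV/D². Solving for V: V = ΔP·D²/(32μL) = 5.51·(0.15)²/(32·0.0233·6.57) = 0.02531 m/s.
Check: Re = ρVD/μ = 874·0.02531·0.15/0.0233 = 142.4 < 2300, so the laminar assumption holds.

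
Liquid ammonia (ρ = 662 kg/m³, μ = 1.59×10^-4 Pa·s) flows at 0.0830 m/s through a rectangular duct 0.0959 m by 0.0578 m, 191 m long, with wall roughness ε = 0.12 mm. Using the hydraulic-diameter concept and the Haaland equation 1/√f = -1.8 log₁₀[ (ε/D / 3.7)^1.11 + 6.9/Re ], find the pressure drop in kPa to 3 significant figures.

ΔP ≈ 0.168 kPa

Hydraulic diameter D_h = 4A/P = 4·(0.0959·0.0578)/(2·(0.0959+0.0578)) = 0.02217/0.3074 = 0.07213 m.
Re = ρVD_h/μ = 662·0.083·0.07213/0.000159 = 2.493e+04.
ε/D_h = 0.00012/0.07213 = 0.00166; Haaland gives 1/√f = -1.8 log₁₀[0.000193+0.000277] = 5.991, so f = 0.02786.
ΔP = f(L/D_h)(ρV²/2) = 0.02786·191/0.07213·2.28 = 168.2 Pa.
ΔP = 0.168 kPa.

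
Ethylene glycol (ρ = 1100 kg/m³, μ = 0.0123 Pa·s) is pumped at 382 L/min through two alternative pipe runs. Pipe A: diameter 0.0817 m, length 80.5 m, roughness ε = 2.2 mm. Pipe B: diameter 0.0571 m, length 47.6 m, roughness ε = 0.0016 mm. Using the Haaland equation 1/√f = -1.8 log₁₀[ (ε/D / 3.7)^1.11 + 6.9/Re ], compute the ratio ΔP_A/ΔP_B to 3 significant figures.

ΔP_A/ΔP_B ≈ 0.568

Pipe A: V = Q/A = 0.006367/0.005242 = 1.214 m/s; Re = 8873; ε/D = 0.0269; Haaland → f = 0.05835; ΔP_A = f(L/D)(ρV²/2) = 4.663e+04 Pa.
Pipe B: V = Q/A = 0.006367/0.002561 = 2.486 m/s; Re = 1.27e+04; ε/D = 2.8e-05; Haaland → f = 0.02899; ΔP_B = f(L/D)(ρV²/2) = 8.215e+04 Pa.
ΔP_A/ΔP_B = 4.663e+04/8.215e+04 = 0.568.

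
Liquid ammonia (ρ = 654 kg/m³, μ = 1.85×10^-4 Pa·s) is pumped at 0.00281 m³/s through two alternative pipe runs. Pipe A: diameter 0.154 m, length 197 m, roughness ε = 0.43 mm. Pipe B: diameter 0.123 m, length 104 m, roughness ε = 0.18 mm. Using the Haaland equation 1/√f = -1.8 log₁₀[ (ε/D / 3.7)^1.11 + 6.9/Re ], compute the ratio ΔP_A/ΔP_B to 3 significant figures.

ΔP_A/ΔP_B ≈ 0.714

Pipe A: V = Q/A = 0.00281/0.01863 = 0.1509 m/s; Re = 8.213e+04; ε/D = 0.00279; Haaland → f = 0.02717; ΔP_A = f(L/D)(ρV²/2) = 258.7 Pa.
Pipe B: V = Q/A = 0.00281/0.01188 = 0.2365 m/s; Re = 1.028e+05; ε/D = 0.00146; Haaland → f = 0.02342; ΔP_B = f(L/D)(ρV²/2) = 362.1 Pa.
ΔP_A/ΔP_B = 258.7/362.1 = 0.714.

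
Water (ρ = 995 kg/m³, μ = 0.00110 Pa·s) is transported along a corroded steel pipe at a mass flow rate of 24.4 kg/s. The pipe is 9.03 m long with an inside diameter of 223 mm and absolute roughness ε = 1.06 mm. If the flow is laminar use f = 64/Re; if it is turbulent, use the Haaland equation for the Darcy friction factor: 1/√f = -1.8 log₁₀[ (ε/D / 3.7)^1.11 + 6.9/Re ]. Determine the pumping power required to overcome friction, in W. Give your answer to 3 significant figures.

A = πD²/4 = π(0.223)²/4 = 0.03906 m²; mean velocity V = ṁ/(ρA) = 24.4/(995 · 0.03906) = 0.6279 m/s.
Reynolds number Re = ρVD/μ = 995 · 0.6279 · 0.223 / 0.0011 = 1.266e+05.
Re > 4000 → turbulent. Relative roughness ε/D = 0.00106/0.223 = 0.00475. Haaland: 1/√f = -1.8 log₁₀[(0.00475/3.7)^1.11 + 6.9/1.266e+05] = -1.8 log₁₀[0.000618 + 5.45e-05] = 5.711, so f = 0.03067.
Darcy-Weisbach: ΔP = f(L/D)(ρV²/2) = 0.03067·(9.03/0.223)·(995·0.6279²/2) = 0.03067·40.49·196.1 = 243.5 Pa.
Q = ṁ/ρ = 24.4/995 = 0.02452 m³/s.
Pumping power P = QΔP = 0.02452·243.5 = 5.972 W = 5.97 W.

P ≈ 5.97 W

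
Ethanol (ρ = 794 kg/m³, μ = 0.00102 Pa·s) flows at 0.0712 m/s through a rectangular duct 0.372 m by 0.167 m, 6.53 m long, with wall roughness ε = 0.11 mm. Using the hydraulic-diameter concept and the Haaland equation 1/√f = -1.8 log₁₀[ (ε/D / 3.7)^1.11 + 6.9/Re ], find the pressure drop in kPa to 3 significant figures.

ΔP ≈ 0.00169 kPa

Hydraulic diameter D_h = 4A/P = 4·(0.372·0.167)/(2·(0.372+0.167)) = 0.2485/1.078 = 0.2305 m.
Re = ρVD_h/μ = 794·0.0712·0.2305/0.00102 = 1.278e+04.
ε/D_h = 0.00011/0.2305 = 0.000477; Haaland gives 1/√f = -1.8 log₁₀[4.82e-05+0.00054] = 5.815, so f = 0.02958.
ΔP = f(L/D_h)(ρV²/2) = 0.02958·6.53/0.2305·2.013 = 1.686 Pa.
ΔP = 0.00169 kPa.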